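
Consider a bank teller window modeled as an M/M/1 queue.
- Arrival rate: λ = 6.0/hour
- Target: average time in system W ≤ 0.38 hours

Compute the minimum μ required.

For M/M/1: W = 1/(μ-λ)
Need W ≤ 0.38, so 1/(μ-λ) ≤ 0.38
μ - λ ≥ 1/0.38 = 2.6316
μ ≥ 6.0 + 2.6316 = 8.6316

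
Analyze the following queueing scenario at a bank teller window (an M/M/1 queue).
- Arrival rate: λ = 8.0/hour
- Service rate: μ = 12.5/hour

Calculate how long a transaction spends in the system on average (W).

First, compute utilization: ρ = λ/μ = 8.0/12.5 = 0.6400
For M/M/1: W = 1/(μ-λ)
W = 1/(12.5-8.0) = 1/4.50
W = 0.2222 hours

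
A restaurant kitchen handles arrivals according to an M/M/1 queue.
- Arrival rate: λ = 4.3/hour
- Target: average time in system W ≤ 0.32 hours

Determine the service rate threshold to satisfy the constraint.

For M/M/1: W = 1/(μ-λ)
Need W ≤ 0.32, so 1/(μ-λ) ≤ 0.32
μ - λ ≥ 1/0.32 = 3.1250
μ ≥ 4.3 + 3.1250 = 7.4250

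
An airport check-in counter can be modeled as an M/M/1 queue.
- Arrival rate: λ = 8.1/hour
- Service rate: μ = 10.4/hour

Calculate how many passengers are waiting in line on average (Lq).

ρ = λ/μ = 8.1/10.4 = 0.7788
For M/M/1: Lq = λ²/(μ(μ-λ))
Lq = 65.61/(10.4 × 2.30)
Lq = 2.7429 passengers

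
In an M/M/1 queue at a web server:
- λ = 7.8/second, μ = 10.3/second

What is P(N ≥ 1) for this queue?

ρ = λ/μ = 7.8/10.3 = 0.7573
P(N ≥ n) = ρⁿ
P(N ≥ 1) = 0.7573^1
P(N ≥ 1) = 0.7573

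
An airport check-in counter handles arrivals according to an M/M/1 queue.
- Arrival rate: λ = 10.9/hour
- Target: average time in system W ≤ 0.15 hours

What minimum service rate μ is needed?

For M/M/1: W = 1/(μ-λ)
Need W ≤ 0.15, so 1/(μ-λ) ≤ 0.15
μ - λ ≥ 1/0.15 = 6.6667
μ ≥ 10.9 + 6.6667 = 17.5667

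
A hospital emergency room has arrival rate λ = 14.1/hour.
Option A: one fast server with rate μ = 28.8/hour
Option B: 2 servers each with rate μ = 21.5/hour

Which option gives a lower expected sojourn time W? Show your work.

Option A: single server μ = 28.8 (M/M/1)
  ρ_A = 14.1/28.8 = 0.4896
  W_A = 1/(μ-λ) = 1/(28.8-14.1) = 1/14.70 = 0.06803

Option B: 2 servers μ = 21.5 (M/M/2)
  ρ_B = λ/(cμ) = 14.1/(2×21.5) = 0.3279
  Offered load a = λ/μ = cρ = 14.1/21.5 = 0.6558
  P₀ = [ Σₙ₌₀^1 aⁿ/n! + a^2/(2!(1-ρ)) ]⁻¹
  Σ = a^0/0! + a^1/1! = 1.0000 + 0.6558 = 1.6558
  a^2/(2!(1-ρ)) = 0.4301/(2 × 0.6721) = 0.3200
  P₀ = 1/(1.6558 + 0.3200) = 0.5061
  Lq = P₀·a^2·ρ / (2!(1-ρ)²) = 0.5061 × 0.4301 × 0.3279 / (2 × 0.4517) = 0.07901
  Wq_B = Lq/λ = 0.079011/14.1 = 0.0056036
  W_B = Wq_B + 1/μ = 0.0056036 + 0.046512 = 0.05212

Since W_B = 0.05212 < W_A = 0.06803, Option B (multiple servers) has the shorter time in system.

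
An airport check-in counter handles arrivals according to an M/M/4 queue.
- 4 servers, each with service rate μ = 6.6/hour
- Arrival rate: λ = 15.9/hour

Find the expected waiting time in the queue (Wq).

Traffic intensity: ρ = λ/(cμ) = 15.9/(4×6.6) = 0.6023
Since ρ = 0.6023 < 1, system is stable.
Offered load a = λ/μ = cρ = 15.9/6.6 = 2.4091
P₀ = [ Σₙ₌₀^3 aⁿ/n! + a^4/(4!(1-ρ)) ]⁻¹
Σ = a^0/0! + a^1/1! + a^2/2! + a^3/3! = 1.00000 + 2.40909 + 2.90186 + 2.33028 = 8.6412
a^4/(4!(1-ρ)) = 33.6832/(24 × 0.39773) = 3.5287
P₀ = 1/(8.6412 + 3.5287) = 0.08217
Lq = P₀·a^4·ρ / (4!(1-ρ)²) = 0.08217 × 33.6832 × 0.6023 / (24 × 0.1582) = 0.4391
Wq = Lq/λ = 0.43907/15.9 = 0.02761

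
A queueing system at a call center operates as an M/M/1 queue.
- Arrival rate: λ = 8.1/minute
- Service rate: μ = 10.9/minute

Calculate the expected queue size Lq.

ρ = λ/μ = 8.1/10.9 = 0.7431
For M/M/1: Lq = λ²/(μ(μ-λ))
Lq = 65.61/(10.9 × 2.80)
Lq = 2.1497 calls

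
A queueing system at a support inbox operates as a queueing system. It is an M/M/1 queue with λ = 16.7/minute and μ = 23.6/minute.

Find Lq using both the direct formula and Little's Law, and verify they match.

Method 1 (direct): Lq = λ²/(μ(μ-λ)) = 278.89/(23.6 × 6.90) = 1.7127

Method 2 (Little's Law):
W = 1/(μ-λ) = 1/6.90 = 0.144928
Wq = W - 1/μ = 0.144928 - 0.0423729 = 0.102555
Lq = λWq = 16.7 × 0.102555 = 1.7127 ✔ (matches Method 1)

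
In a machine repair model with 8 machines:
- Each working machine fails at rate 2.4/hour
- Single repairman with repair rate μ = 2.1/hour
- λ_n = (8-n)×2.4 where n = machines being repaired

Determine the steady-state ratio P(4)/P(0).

P(4)/P(0) = ∏_{i=0}^{4-1} λ_i/μ_{i+1}
= (8-0)×2.4/2.1 × (8-1)×2.4/2.1 × (8-2)×2.4/2.1 × (8-3)×2.4/2.1
= 2866.0058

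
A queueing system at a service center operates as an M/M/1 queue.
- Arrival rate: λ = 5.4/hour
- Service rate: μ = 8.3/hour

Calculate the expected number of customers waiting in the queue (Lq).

ρ = λ/μ = 5.4/8.3 = 0.6506
For M/M/1: Lq = λ²/(μ(μ-λ))
Lq = 29.16/(8.3 × 2.90)
Lq = 1.2115 customers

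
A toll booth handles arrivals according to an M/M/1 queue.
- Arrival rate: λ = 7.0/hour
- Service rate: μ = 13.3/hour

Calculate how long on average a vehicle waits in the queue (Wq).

First, compute utilization: ρ = λ/μ = 7.0/13.3 = 0.5263
For M/M/1: Wq = λ/(μ(μ-λ))
Wq = 7.0/(13.3 × (13.3-7.0))
Wq = 7.0/(13.3 × 6.30)
Wq = 0.08354 hours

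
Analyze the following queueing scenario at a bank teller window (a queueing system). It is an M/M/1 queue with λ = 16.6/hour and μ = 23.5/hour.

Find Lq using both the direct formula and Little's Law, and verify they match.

Method 1 (direct): Lq = λ²/(μ(μ-λ)) = 275.56/(23.5 × 6.90) = 1.6994

Method 2 (Little's Law):
W = 1/(μ-λ) = 1/6.90 = 0.1449275
Wq = W - 1/μ = 0.1449275 - 0.04255319 = 0.102374
Lq = λWq = 16.6 × 0.102374 = 1.6994 ✔ (matches Method 1)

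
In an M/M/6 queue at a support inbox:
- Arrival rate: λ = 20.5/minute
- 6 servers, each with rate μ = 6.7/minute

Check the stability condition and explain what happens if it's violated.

Stability requires ρ = λ/(cμ) < 1
ρ = 20.5/(6 × 6.7) = 20.5/40.20 = 0.5100
Since 0.5100 < 1, the system is STABLE.
The servers are busy 51.00% of the time.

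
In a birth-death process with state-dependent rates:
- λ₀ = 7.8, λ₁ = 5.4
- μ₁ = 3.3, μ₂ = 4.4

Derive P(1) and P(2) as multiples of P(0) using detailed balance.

Balance equations:
State 0: λ₀P₀ = μ₁P₁ → P₁ = (λ₀/μ₁)P₀ = (7.8/3.3)P₀ = 2.3636P₀
State 1: P₂ = (λ₀λ₁)/(μ₁μ₂)P₀ = (7.8×5.4)/(3.3×4.4)P₀ = 2.9008P₀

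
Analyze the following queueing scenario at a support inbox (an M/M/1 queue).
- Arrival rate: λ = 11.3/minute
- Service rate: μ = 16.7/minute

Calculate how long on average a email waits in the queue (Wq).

First, compute utilization: ρ = λ/μ = 11.3/16.7 = 0.6766
For M/M/1: Wq = λ/(μ(μ-λ))
Wq = 11.3/(16.7 × (16.7-11.3))
Wq = 11.3/(16.7 × 5.40)
Wq = 0.1253 minutes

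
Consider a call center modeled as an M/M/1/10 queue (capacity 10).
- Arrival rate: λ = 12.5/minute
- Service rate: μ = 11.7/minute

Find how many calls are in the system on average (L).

ρ = λ/μ = 12.5/11.7 = 1.06838
P₀ = (1-ρ)/(1-ρ^(K+1)) = (1-1.06838)/(1-1.06838^11) = -0.06838/-1.0701 = 0.06390
P_K = P₀×ρ^K = 0.06390 × 1.06838^10 = 0.06390 × 1.9376 = 0.1238
L = ρ[1 - (K+1)ρ^K + Kρ^(K+1)] / [(1-ρ)(1-ρ^(K+1))]
L = 1.06838 × (1 - 11×1.937570 + 10×2.070061) / ((1 - 1.06838) × (1 - 2.070061)) = 5.6556 calls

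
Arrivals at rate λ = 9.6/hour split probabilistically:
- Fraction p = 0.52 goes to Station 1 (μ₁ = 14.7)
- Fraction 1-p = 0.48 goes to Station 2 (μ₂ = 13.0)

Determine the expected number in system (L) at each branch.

Effective rates: λ₁ = 9.6×0.52 = 4.992, λ₂ = 9.6×0.48 = 4.608
Station 1: ρ₁ = 4.992/14.7 = 0.3396, L₁ = ρ₁/(1-ρ₁) = 0.3396/(1-0.3396) = 0.5142
Station 2: ρ₂ = 4.608/13.0 = 0.35446, L₂ = ρ₂/(1-ρ₂) = 0.35446/(1-0.35446) = 0.5491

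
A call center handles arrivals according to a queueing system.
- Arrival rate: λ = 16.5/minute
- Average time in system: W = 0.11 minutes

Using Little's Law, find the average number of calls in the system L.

Little's Law: L = λW
L = 16.5 × 0.11 = 1.8150 calls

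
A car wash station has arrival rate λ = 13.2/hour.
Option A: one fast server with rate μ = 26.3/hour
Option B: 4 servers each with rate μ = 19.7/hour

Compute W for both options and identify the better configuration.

Option A: single server μ = 26.3 (M/M/1)
  ρ_A = 13.2/26.3 = 0.5019
  W_A = 1/(μ-λ) = 1/(26.3-13.2) = 1/13.10 = 0.07634

Option B: 4 servers μ = 19.7 (M/M/4)
  ρ_B = λ/(cμ) = 13.2/(4×19.7) = 0.1675
  Offered load a = λ/μ = cρ = 13.2/19.7 = 0.6701
  P₀ = [ Σₙ₌₀^3 aⁿ/n! + a^4/(4!(1-ρ)) ]⁻¹
  Σ = a^0/0! + a^1/1! + a^2/2! + a^3/3! = 1.0000 + 0.6701 + 0.2245 + 0.05014 = 1.9447
  a^4/(4!(1-ρ)) = 0.2016/(24 × 0.8325) = 0.01009
  P₀ = 1/(1.9447 + 0.01009) = 0.5116
  Lq = P₀·a^4·ρ / (4!(1-ρ)²) = 0.5116 × 0.2016 × 0.1675 / (24 × 0.6930) = 0.001039
  Wq_B = Lq/λ = 0.00103853/13.2 = 0.00007868
  W_B = Wq_B + 1/μ = 0.00007868 + 0.05076 = 0.05084

Since W_B = 0.05084 < W_A = 0.07634, Option B (multiple servers) has the shorter time in system.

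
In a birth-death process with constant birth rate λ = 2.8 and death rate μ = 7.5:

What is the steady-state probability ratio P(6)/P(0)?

For constant rates: P(n)/P(0) = (λ/μ)^n
P(6)/P(0) = (2.8/7.5)^6 = 0.373333^6 = 0.002708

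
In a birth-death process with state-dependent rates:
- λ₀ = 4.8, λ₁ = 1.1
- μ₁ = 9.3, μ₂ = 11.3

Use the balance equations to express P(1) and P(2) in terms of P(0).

Balance equations:
State 0: λ₀P₀ = μ₁P₁ → P₁ = (λ₀/μ₁)P₀ = (4.8/9.3)P₀ = 0.5161P₀
State 1: P₂ = (λ₀λ₁)/(μ₁μ₂)P₀ = (4.8×1.1)/(9.3×11.3)P₀ = 0.05024P₀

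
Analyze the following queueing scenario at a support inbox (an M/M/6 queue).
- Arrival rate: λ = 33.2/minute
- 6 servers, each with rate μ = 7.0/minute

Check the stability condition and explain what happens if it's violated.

Stability requires ρ = λ/(cμ) < 1
ρ = 33.2/(6 × 7.0) = 33.2/42.00 = 0.7905
Since 0.7905 < 1, the system is STABLE.
The servers are busy 79.05% of the time.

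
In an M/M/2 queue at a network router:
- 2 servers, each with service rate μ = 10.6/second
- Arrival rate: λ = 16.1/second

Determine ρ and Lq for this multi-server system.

Traffic intensity: ρ = λ/(cμ) = 16.1/(2×10.6) = 0.7594
Since ρ = 0.7594 < 1, system is stable.
Offered load a = λ/μ = cρ = 16.1/10.6 = 1.5189
P₀ = [ Σₙ₌₀^1 aⁿ/n! + a^2/(2!(1-ρ)) ]⁻¹
Σ = a^0/0! + a^1/1! = 1.0000 + 1.5189 = 2.5189
a^2/(2!(1-ρ)) = 2.3070/(2 × 0.24057) = 4.7949
P₀ = 1/(2.5189 + 4.7949) = 0.1367
Lq = P₀·a^2·ρ / (2!(1-ρ)²) = 0.136729 × 2.30696 × 0.759434 / (2 × 0.0578720) = 2.0696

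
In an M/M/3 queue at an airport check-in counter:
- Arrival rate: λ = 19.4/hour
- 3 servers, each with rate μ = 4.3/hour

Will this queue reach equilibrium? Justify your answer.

Stability requires ρ = λ/(cμ) < 1
ρ = 19.4/(3 × 4.3) = 19.4/12.90 = 1.5039
Since 1.5039 ≥ 1, the system is UNSTABLE.
Need c > λ/μ = 19.4/4.3 = 4.51.
Minimum servers needed: c = 5.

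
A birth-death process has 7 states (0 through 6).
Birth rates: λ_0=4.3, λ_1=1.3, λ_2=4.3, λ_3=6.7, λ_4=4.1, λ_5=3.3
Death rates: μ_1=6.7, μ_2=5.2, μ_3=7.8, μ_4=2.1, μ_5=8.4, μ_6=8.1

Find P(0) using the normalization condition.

Ratios P(n)/P(0) = (λ₀···λₙ₋₁)/(μ₁···μₙ):
P(1)/P(0) = (4.3)/(6.7) = 0.641791
P(2)/P(0) = (4.3×1.3)/(6.7×5.2) = 0.160448
P(3)/P(0) = (4.3×1.3×4.3)/(6.7×5.2×7.8) = 0.0884520
P(4)/P(0) = (4.3×1.3×4.3×6.7)/(6.7×5.2×7.8×2.1) = 0.282204
P(5)/P(0) = (4.3×1.3×4.3×6.7×4.1)/(6.7×5.2×7.8×2.1×8.4) = 0.137742
P(6)/P(0) = (4.3×1.3×4.3×6.7×4.1×3.3)/(6.7×5.2×7.8×2.1×8.4×8.1) = 0.0561173

Normalization: ∑ P(n) = 1
P(0) × (1.00000 + 0.641791 + 0.160448 + 0.0884520 + 0.282204 + 0.137742 + 0.0561173) = 1
P(0) × 2.3668 = 1
P(0) = 1/2.3668 = 0.4225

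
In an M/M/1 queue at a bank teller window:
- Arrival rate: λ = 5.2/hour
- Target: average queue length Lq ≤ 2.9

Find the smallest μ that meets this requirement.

For M/M/1: Lq = λ²/(μ(μ-λ))
Need Lq ≤ 2.9, i.e. μ(μ-λ) ≥ λ²/2.9
μ² - 5.2μ - 27.04/2.9 ≥ 0  →  μ² - 5.2μ - 9.32414 ≥ 0
Quadratic formula (positive root): μ = [λ + √(λ² + 4×9.32414)]/2
Discriminant: 27.04 + 4×9.32414 = 64.3366, √64.3366 = 8.0210
μ ≥ (5.2 + 8.0210)/2 = 6.6105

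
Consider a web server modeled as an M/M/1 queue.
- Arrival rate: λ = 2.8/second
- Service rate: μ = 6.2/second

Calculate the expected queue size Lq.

ρ = λ/μ = 2.8/6.2 = 0.4516
For M/M/1: Lq = λ²/(μ(μ-λ))
Lq = 7.84/(6.2 × 3.40)
Lq = 0.3719 requests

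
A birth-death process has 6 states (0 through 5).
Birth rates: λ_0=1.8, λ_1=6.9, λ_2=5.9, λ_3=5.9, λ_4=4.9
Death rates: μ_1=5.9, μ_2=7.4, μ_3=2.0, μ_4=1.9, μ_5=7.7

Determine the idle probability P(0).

Ratios P(n)/P(0) = (λ₀···λₙ₋₁)/(μ₁···μₙ):
P(1)/P(0) = (1.8)/(5.9) = 0.3051
P(2)/P(0) = (1.8×6.9)/(5.9×7.4) = 0.2845
P(3)/P(0) = (1.8×6.9×5.9)/(5.9×7.4×2.0) = 0.8392
P(4)/P(0) = (1.8×6.9×5.9×5.9)/(5.9×7.4×2.0×1.9) = 2.6059
P(5)/P(0) = (1.8×6.9×5.9×5.9×4.9)/(5.9×7.4×2.0×1.9×7.7) = 1.6583

Normalization: ∑ P(n) = 1
P(0) × (1.0000 + 0.3051 + 0.2845 + 0.8392 + 2.6059 + 1.6583) = 1
P(0) × 6.6930 = 1
P(0) = 1/6.6930 = 0.1494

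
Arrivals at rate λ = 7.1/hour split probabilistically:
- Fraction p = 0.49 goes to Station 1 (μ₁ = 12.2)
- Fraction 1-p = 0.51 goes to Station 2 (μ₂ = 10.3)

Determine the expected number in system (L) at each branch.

Effective rates: λ₁ = 7.1×0.49 = 3.479, λ₂ = 7.1×0.51 = 3.621
Station 1: ρ₁ = 3.479/12.2 = 0.28516, L₁ = ρ₁/(1-ρ₁) = 0.28516/(1-0.28516) = 0.3989
Station 2: ρ₂ = 3.621/10.3 = 0.35155, L₂ = ρ₂/(1-ρ₂) = 0.35155/(1-0.35155) = 0.5421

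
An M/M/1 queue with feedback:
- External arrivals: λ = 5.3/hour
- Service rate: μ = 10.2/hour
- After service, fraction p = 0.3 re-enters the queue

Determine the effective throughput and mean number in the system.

Effective arrival rate: λ_eff = λ/(1-p) = 5.3/(1-0.3) = 5.3/0.70 = 7.57143
ρ = λ_eff/μ = 7.57143/10.2 = 0.742297
L = ρ/(1-ρ) = 0.742297/(1-0.742297) = 2.8804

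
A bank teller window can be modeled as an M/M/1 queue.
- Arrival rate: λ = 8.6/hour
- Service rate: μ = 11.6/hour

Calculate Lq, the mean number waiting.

ρ = λ/μ = 8.6/11.6 = 0.7414
For M/M/1: Lq = λ²/(μ(μ-λ))
Lq = 73.96/(11.6 × 3.00)
Lq = 2.1253 transactions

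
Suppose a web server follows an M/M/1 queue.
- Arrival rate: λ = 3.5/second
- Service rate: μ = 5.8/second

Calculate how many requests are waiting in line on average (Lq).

ρ = λ/μ = 3.5/5.8 = 0.6034
For M/M/1: Lq = λ²/(μ(μ-λ))
Lq = 12.25/(5.8 × 2.30)
Lq = 0.9183 requests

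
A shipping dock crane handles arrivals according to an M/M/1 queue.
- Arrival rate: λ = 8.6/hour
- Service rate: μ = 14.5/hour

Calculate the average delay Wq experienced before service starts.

First, compute utilization: ρ = λ/μ = 8.6/14.5 = 0.5931
For M/M/1: Wq = λ/(μ(μ-λ))
Wq = 8.6/(14.5 × (14.5-8.6))
Wq = 8.6/(14.5 × 5.90)
Wq = 0.1005 hours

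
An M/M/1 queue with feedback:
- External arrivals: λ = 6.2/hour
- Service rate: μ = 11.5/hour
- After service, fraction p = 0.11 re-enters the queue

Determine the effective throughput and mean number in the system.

Effective arrival rate: λ_eff = λ/(1-p) = 6.2/(1-0.11) = 6.2/0.89 = 6.9663
ρ = λ_eff/μ = 6.9663/11.5 = 0.605765
L = ρ/(1-ρ) = 0.605765/(1-0.605765) = 1.5366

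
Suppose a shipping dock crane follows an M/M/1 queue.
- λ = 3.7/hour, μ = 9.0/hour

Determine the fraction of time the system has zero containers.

ρ = λ/μ = 3.7/9.0 = 0.4111
P(0) = 1 - ρ = 1 - 0.4111 = 0.5889
The server is idle 58.89% of the time.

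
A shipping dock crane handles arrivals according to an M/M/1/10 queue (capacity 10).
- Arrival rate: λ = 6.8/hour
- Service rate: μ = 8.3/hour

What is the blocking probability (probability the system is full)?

ρ = λ/μ = 6.8/8.3 = 0.81928
P₀ = (1-ρ)/(1-ρ^(K+1)) = (1-0.81928)/(1-0.81928^11) = 0.1807/0.8884 = 0.2034
P_K = P₀×ρ^K = 0.20343 × 0.81928^10 = 0.20343 × 0.13625 = 0.02772
Blocking probability = 2.77%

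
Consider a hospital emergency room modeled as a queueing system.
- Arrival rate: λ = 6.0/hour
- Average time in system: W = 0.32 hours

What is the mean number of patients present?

Little's Law: L = λW
L = 6.0 × 0.32 = 1.9200 patients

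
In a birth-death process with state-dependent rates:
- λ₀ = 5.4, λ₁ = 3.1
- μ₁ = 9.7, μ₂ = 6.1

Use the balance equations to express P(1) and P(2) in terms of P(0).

Balance equations:
State 0: λ₀P₀ = μ₁P₁ → P₁ = (λ₀/μ₁)P₀ = (5.4/9.7)P₀ = 0.5567P₀
State 1: P₂ = (λ₀λ₁)/(μ₁μ₂)P₀ = (5.4×3.1)/(9.7×6.1)P₀ = 0.2829P₀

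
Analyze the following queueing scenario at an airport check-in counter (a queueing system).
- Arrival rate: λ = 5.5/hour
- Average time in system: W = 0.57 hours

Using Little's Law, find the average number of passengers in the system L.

Little's Law: L = λW
L = 5.5 × 0.57 = 3.1350 passengers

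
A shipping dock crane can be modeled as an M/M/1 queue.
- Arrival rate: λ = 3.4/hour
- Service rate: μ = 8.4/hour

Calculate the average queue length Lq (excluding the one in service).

ρ = λ/μ = 3.4/8.4 = 0.4048
For M/M/1: Lq = λ²/(μ(μ-λ))
Lq = 11.56/(8.4 × 5.00)
Lq = 0.2752 containers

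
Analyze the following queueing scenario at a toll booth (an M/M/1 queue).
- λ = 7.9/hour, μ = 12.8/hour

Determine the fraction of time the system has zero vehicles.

ρ = λ/μ = 7.9/12.8 = 0.6172
P(0) = 1 - ρ = 1 - 0.6172 = 0.3828
The server is idle 38.28% of the time.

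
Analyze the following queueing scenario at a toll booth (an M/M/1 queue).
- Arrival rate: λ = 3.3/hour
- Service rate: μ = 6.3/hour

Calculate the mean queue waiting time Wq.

First, compute utilization: ρ = λ/μ = 3.3/6.3 = 0.5238
For M/M/1: Wq = λ/(μ(μ-λ))
Wq = 3.3/(6.3 × (6.3-3.3))
Wq = 3.3/(6.3 × 3.00)
Wq = 0.1746 hours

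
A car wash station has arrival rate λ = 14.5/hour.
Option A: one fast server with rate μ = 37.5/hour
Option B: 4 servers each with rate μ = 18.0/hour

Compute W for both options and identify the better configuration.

Option A: single server μ = 37.5 (M/M/1)
  ρ_A = 14.5/37.5 = 0.3867
  W_A = 1/(μ-λ) = 1/(37.5-14.5) = 1/23.00 = 0.04348

Option B: 4 servers μ = 18.0 (M/M/4)
  ρ_B = λ/(cμ) = 14.5/(4×18.0) = 0.2014
  Offered load a = λ/μ = cρ = 14.5/18.0 = 0.8056
  P₀ = [ Σₙ₌₀^3 aⁿ/n! + a^4/(4!(1-ρ)) ]⁻¹
  Σ = a^0/0! + a^1/1! + a^2/2! + a^3/3! = 1.0000 + 0.80556 + 0.32446 + 0.087123 = 2.2171
  a^4/(4!(1-ρ)) = 0.4211/(24 × 0.7986) = 0.02197
  P₀ = 1/(2.2171 + 0.02197) = 0.4466
  Lq = P₀·a^4·ρ / (4!(1-ρ)²) = 0.4466 × 0.4211 × 0.2014 / (24 × 0.6378) = 0.002474
  Wq_B = Lq/λ = 0.002474/14.5 = 0.0001706
  W_B = Wq_B + 1/μ = 0.0001706 + 0.05556 = 0.05573

Since W_A = 0.04348 < W_B = 0.05573, Option A (single fast server) has the shorter time in system.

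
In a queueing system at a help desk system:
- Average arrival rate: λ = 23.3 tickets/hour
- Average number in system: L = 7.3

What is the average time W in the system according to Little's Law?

Little's Law: L = λW, so W = L/λ
W = 7.3/23.3 = 0.3133 hours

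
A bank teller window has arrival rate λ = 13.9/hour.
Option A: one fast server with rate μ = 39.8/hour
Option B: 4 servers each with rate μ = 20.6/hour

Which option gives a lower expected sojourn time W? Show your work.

Option A: single server μ = 39.8 (M/M/1)
  ρ_A = 13.9/39.8 = 0.3492
  W_A = 1/(μ-λ) = 1/(39.8-13.9) = 1/25.90 = 0.03861

Option B: 4 servers μ = 20.6 (M/M/4)
  ρ_B = λ/(cμ) = 13.9/(4×20.6) = 0.1687
  Offered load a = λ/μ = cρ = 13.9/20.6 = 0.6748
  P₀ = [ Σₙ₌₀^3 aⁿ/n! + a^4/(4!(1-ρ)) ]⁻¹
  Σ = a^0/0! + a^1/1! + a^2/2! + a^3/3! = 1.0000 + 0.6748 + 0.2276 + 0.05120 = 1.9536
  a^4/(4!(1-ρ)) = 0.2073/(24 × 0.8313) = 0.01039
  P₀ = 1/(1.9536 + 0.01039) = 0.5092
  Lq = P₀·a^4·ρ / (4!(1-ρ)²) = 0.509165 × 0.207296 × 0.168689 / (24 × 0.691077) = 0.001073
  Wq_B = Lq/λ = 0.0010735/13.9 = 0.00007723
  W_B = Wq_B + 1/μ = 0.00007723 + 0.04854 = 0.04862

Since W_A = 0.03861 < W_B = 0.04862, Option A (single fast server) has the shorter time in system.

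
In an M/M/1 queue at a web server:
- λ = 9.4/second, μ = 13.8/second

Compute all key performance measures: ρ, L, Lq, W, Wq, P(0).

Step 1: ρ = λ/μ = 9.4/13.8 = 0.6812
Step 2: L = λ/(μ-λ) = 9.4/4.40 = 2.1364
Step 3: Lq = λ²/(μ(μ-λ)) = 88.36/(13.8×4.40) = 1.4552
Step 4: W = 1/(μ-λ) = 1/4.40 = 0.227273
Step 5: Wq = λ/(μ(μ-λ)) = 9.4/(13.8×4.40) = 0.1548
Step 6: P(0) = 1-ρ = 0.3188
Verify: L = λW = 9.4×0.227273 = 2.1364 ✔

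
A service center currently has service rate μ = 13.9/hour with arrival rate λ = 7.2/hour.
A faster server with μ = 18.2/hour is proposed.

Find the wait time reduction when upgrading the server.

System 1: ρ₁ = 7.2/13.9 = 0.5180, W₁ = 1/(13.9-7.2) = 0.14925
System 2: ρ₂ = 7.2/18.2 = 0.3956, W₂ = 1/(18.2-7.2) = 0.090909
Improvement: (W₁-W₂)/W₁ = (0.14925-0.090909)/0.14925 = 39.09%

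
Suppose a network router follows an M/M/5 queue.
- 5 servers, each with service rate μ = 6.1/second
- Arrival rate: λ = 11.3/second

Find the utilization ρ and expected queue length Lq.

Traffic intensity: ρ = λ/(cμ) = 11.3/(5×6.1) = 0.3705
Since ρ = 0.3705 < 1, system is stable.
Offered load a = λ/μ = cρ = 11.3/6.1 = 1.8525
P₀ = [ Σₙ₌₀^4 aⁿ/n! + a^5/(5!(1-ρ)) ]⁻¹
Σ = a^0/0! + a^1/1! + a^2/2! + a^3/3! + a^4/4! = 1.00000 + 1.85246 + 1.71580 + 1.05948 + 0.490663 = 6.1184
a^5/(5!(1-ρ)) = 21.8144/(120 × 0.6295) = 0.2888
P₀ = 1/(6.1184 + 0.2888) = 0.1561
Lq = P₀·a^5·ρ / (5!(1-ρ)²) = 0.1561 × 21.8144 × 0.3705 / (120 × 0.3963) = 0.02653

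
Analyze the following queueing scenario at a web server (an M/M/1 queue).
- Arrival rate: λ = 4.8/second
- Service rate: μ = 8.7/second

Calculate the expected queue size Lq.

ρ = λ/μ = 4.8/8.7 = 0.5517
For M/M/1: Lq = λ²/(μ(μ-λ))
Lq = 23.04/(8.7 × 3.90)
Lq = 0.6790 requests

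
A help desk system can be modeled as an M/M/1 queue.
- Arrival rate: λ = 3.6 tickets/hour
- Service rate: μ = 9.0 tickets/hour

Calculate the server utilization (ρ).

Server utilization: ρ = λ/μ
ρ = 3.6/9.0 = 0.4000
The server is busy 40.00% of the time.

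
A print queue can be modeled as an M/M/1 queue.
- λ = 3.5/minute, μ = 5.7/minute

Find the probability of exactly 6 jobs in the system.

ρ = λ/μ = 3.5/5.7 = 0.61404
P(n) = (1-ρ)ρⁿ
P(6) = (1-0.61404) × 0.61404^6
P(6) = 0.3860 × 0.05360
P(6) = 0.02069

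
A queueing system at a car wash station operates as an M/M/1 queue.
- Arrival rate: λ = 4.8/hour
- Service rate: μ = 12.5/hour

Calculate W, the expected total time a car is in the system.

First, compute utilization: ρ = λ/μ = 4.8/12.5 = 0.3840
For M/M/1: W = 1/(μ-λ)
W = 1/(12.5-4.8) = 1/7.70
W = 0.1299 hours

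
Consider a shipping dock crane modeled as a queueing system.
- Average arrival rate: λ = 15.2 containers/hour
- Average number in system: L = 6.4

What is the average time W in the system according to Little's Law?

Little's Law: L = λW, so W = L/λ
W = 6.4/15.2 = 0.4211 hours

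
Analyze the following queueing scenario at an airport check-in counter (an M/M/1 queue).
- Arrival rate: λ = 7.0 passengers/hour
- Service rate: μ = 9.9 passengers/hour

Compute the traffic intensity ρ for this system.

Server utilization: ρ = λ/μ
ρ = 7.0/9.9 = 0.7071
The server is busy 70.71% of the time.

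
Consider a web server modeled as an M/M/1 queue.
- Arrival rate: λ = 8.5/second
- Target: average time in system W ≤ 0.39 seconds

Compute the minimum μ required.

For M/M/1: W = 1/(μ-λ)
Need W ≤ 0.39, so 1/(μ-λ) ≤ 0.39
μ - λ ≥ 1/0.39 = 2.5641
μ ≥ 8.5 + 2.5641 = 11.0641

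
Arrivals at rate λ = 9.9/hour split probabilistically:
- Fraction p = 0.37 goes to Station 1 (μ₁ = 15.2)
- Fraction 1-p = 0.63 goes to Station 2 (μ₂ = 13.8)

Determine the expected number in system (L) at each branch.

Effective rates: λ₁ = 9.9×0.37 = 3.663, λ₂ = 9.9×0.63 = 6.237
Station 1: ρ₁ = 3.663/15.2 = 0.2410, L₁ = ρ₁/(1-ρ₁) = 0.2410/(1-0.2410) = 0.3175
Station 2: ρ₂ = 6.237/13.8 = 0.45196, L₂ = ρ₂/(1-ρ₂) = 0.45196/(1-0.45196) = 0.8247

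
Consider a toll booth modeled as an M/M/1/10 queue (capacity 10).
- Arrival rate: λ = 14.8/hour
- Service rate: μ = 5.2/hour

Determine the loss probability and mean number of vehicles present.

ρ = λ/μ = 14.8/5.2 = 2.84615
P₀ = (1-ρ)/(1-ρ^(K+1)) = (1-2.84615)/(1-2.84615^11) = -1.8462/-99273.0257 = 0.00001860
P_K = P₀×ρ^K = 0.000018597 × 2.84615^10 = 0.000018597 × 34880.1102 = 0.6487
Blocking probability P_10 = 0.6487 (64.87%)
L = ρ[1 - (K+1)ρ^K + Kρ^(K+1)] / [(1-ρ)(1-ρ^(K+1))]
L = 2.84615 × (1 - 11×34880.1102 + 10×99274.0257) / ((1 - 2.84615) × (1 - 99274.0257)) = 9.4584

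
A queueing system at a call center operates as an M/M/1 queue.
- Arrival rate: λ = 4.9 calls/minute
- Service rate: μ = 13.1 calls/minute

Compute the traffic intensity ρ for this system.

Server utilization: ρ = λ/μ
ρ = 4.9/13.1 = 0.3740
The server is busy 37.40% of the time.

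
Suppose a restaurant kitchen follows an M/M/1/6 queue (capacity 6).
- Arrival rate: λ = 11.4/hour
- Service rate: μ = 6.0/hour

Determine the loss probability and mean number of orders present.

ρ = λ/μ = 11.4/6.0 = 1.9000
P₀ = (1-ρ)/(1-ρ^(K+1)) = (1-1.9000)/(1-1.9000^7) = -0.9000/-88.3872 = 0.01018
P_K = P₀×ρ^K = 0.010182 × 1.9000^6 = 0.010182 × 47.0459 = 0.4790
Blocking probability P_6 = 0.4790 (47.90%)
L = ρ[1 - (K+1)ρ^K + Kρ^(K+1)] / [(1-ρ)(1-ρ^(K+1))]
L = 1.9000 × (1 - 7×47.0459 + 6×89.3872) / ((1 - 1.9000) × (1 - 89.3872)) = 4.9681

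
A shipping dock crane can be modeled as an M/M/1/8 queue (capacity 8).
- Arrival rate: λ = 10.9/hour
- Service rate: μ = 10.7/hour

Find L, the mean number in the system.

ρ = λ/μ = 10.9/10.7 = 1.01869
P₀ = (1-ρ)/(1-ρ^(K+1)) = (1-1.01869)/(1-1.01869^9) = -0.01869/-0.1813 = 0.1031
P_K = P₀×ρ^K = 0.10306 × 1.01869^8 = 0.10306 × 1.1597 = 0.1195
L = ρ[1 - (K+1)ρ^K + Kρ^(K+1)] / [(1-ρ)(1-ρ^(K+1))]
L = 1.01869 × (1 - 9×1.15967513 + 8×1.18134946) / ((1 - 1.01869) × (1 - 1.18134946)) = 4.1234 containers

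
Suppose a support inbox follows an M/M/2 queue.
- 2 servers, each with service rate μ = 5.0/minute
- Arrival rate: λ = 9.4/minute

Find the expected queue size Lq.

Traffic intensity: ρ = λ/(cμ) = 9.4/(2×5.0) = 0.9400
Since ρ = 0.9400 < 1, system is stable.
Offered load a = λ/μ = cρ = 9.4/5.0 = 1.8800
P₀ = [ Σₙ₌₀^1 aⁿ/n! + a^2/(2!(1-ρ)) ]⁻¹
Σ = a^0/0! + a^1/1! = 1.0000 + 1.8800 = 2.8800
a^2/(2!(1-ρ)) = 3.5344/(2 × 0.06000) = 29.4533
P₀ = 1/(2.8800 + 29.4533) = 0.03093
Lq = P₀·a^2·ρ / (2!(1-ρ)²) = 0.0309278 × 3.53440 × 0.940000 / (2 × 0.00360000) = 14.2712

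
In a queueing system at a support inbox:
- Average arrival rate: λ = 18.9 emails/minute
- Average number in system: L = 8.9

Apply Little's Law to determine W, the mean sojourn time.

Little's Law: L = λW, so W = L/λ
W = 8.9/18.9 = 0.4709 minutes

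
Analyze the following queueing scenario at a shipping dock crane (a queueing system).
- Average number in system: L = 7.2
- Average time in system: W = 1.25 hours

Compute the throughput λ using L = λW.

Little's Law: L = λW, so λ = L/W
λ = 7.2/1.25 = 5.7600 containers/hour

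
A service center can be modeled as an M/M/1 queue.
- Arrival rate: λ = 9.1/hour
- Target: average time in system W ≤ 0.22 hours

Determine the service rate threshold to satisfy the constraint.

For M/M/1: W = 1/(μ-λ)
Need W ≤ 0.22, so 1/(μ-λ) ≤ 0.22
μ - λ ≥ 1/0.22 = 4.5455
μ ≥ 9.1 + 4.5455 = 13.6455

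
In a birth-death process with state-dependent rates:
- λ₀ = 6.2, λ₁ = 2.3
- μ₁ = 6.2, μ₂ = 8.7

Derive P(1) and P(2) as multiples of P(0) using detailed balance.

Balance equations:
State 0: λ₀P₀ = μ₁P₁ → P₁ = (λ₀/μ₁)P₀ = (6.2/6.2)P₀ = 1.0000P₀
State 1: P₂ = (λ₀λ₁)/(μ₁μ₂)P₀ = (6.2×2.3)/(6.2×8.7)P₀ = 0.2644P₀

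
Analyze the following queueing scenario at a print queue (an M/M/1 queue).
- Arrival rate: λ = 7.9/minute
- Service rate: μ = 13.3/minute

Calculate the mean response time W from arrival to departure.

First, compute utilization: ρ = λ/μ = 7.9/13.3 = 0.5940
For M/M/1: W = 1/(μ-λ)
W = 1/(13.3-7.9) = 1/5.40
W = 0.1852 minutes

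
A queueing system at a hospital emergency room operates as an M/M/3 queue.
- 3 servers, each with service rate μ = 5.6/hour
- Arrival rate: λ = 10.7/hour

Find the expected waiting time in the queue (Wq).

Traffic intensity: ρ = λ/(cμ) = 10.7/(3×5.6) = 0.6369
Since ρ = 0.6369 < 1, system is stable.
Offered load a = λ/μ = cρ = 10.7/5.6 = 1.9107
P₀ = [ Σₙ₌₀^2 aⁿ/n! + a^3/(3!(1-ρ)) ]⁻¹
Σ = a^0/0! + a^1/1! + a^2/2! = 1.0000 + 1.9107 + 1.8254 = 4.7361
a^3/(3!(1-ρ)) = 6.97569/(6 × 0.363095) = 3.2020
P₀ = 1/(4.7361 + 3.2020) = 0.1260
Lq = P₀·a^3·ρ / (3!(1-ρ)²) = 0.12597 × 6.9757 × 0.63690 / (6 × 0.13184) = 0.7075
Wq = Lq/λ = 0.70754/10.7 = 0.06613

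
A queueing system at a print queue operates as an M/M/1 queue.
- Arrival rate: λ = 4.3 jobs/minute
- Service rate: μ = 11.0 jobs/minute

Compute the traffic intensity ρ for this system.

Server utilization: ρ = λ/μ
ρ = 4.3/11.0 = 0.3909
The server is busy 39.09% of the time.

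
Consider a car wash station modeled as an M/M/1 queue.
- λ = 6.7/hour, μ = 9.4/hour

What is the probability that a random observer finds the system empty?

ρ = λ/μ = 6.7/9.4 = 0.7128
P(0) = 1 - ρ = 1 - 0.7128 = 0.2872
The server is idle 28.72% of the time.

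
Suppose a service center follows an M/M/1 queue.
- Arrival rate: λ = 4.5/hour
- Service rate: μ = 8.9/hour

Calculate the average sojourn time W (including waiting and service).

First, compute utilization: ρ = λ/μ = 4.5/8.9 = 0.5056
For M/M/1: W = 1/(μ-λ)
W = 1/(8.9-4.5) = 1/4.40
W = 0.2273 hours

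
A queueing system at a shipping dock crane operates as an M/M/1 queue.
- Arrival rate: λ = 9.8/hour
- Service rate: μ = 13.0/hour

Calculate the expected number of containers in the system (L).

ρ = λ/μ = 9.8/13.0 = 0.7538
For M/M/1: L = λ/(μ-λ)
L = 9.8/(13.0-9.8) = 9.8/3.20
L = 3.0625 containers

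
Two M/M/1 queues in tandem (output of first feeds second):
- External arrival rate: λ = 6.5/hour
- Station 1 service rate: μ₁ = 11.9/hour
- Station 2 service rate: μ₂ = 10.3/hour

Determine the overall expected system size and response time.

By Jackson's theorem, each station behaves as independent M/M/1.
Station 1: ρ₁ = 6.5/11.9 = 0.5462, L₁ = ρ₁/(1-ρ₁) = λ/(μ₁-λ) = 6.5/5.40 = 1.2037
Station 2: ρ₂ = 6.5/10.3 = 0.6311, L₂ = ρ₂/(1-ρ₂) = λ/(μ₂-λ) = 6.5/3.80 = 1.7105
Total: L = L₁ + L₂ = 1.2037 + 1.7105 = 2.9142
W = L/λ = 2.9142/6.5 = 0.4483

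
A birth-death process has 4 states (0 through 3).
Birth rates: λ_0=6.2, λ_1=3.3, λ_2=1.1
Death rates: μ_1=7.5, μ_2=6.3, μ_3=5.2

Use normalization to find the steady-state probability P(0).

Ratios P(n)/P(0) = (λ₀···λₙ₋₁)/(μ₁···μₙ):
P(1)/P(0) = (6.2)/(7.5) = 0.8267
P(2)/P(0) = (6.2×3.3)/(7.5×6.3) = 0.4330
P(3)/P(0) = (6.2×3.3×1.1)/(7.5×6.3×5.2) = 0.09160

Normalization: ∑ P(n) = 1
P(0) × (1.0000 + 0.8267 + 0.4330 + 0.09160) = 1
P(0) × 2.3513 = 1
P(0) = 1/2.3513 = 0.4253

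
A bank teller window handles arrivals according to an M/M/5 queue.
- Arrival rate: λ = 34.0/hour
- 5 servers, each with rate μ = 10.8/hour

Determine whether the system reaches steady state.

Stability requires ρ = λ/(cμ) < 1
ρ = 34.0/(5 × 10.8) = 34.0/54.00 = 0.6296
Since 0.6296 < 1, the system is STABLE.
The servers are busy 62.96% of the time.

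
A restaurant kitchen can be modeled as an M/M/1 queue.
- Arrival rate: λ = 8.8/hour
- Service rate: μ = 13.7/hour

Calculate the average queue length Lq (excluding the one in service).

ρ = λ/μ = 8.8/13.7 = 0.6423
For M/M/1: Lq = λ²/(μ(μ-λ))
Lq = 77.44/(13.7 × 4.90)
Lq = 1.1536 orders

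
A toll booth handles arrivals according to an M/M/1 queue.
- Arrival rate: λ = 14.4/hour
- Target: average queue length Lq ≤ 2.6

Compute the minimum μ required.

For M/M/1: Lq = λ²/(μ(μ-λ))
Need Lq ≤ 2.6, i.e. μ(μ-λ) ≥ λ²/2.6
μ² - 14.4μ - 207.36/2.6 ≥ 0  →  μ² - 14.4μ - 79.75385 ≥ 0
Quadratic formula (positive root): μ = [λ + √(λ² + 4×79.75385)]/2
Discriminant: 207.36 + 4×79.75385 = 526.3754, √526.3754 = 22.94287
μ ≥ (14.4 + 22.94287)/2 = 18.6714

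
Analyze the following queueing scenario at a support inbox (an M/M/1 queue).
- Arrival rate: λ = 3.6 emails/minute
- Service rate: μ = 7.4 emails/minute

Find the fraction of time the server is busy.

Server utilization: ρ = λ/μ
ρ = 3.6/7.4 = 0.4865
The server is busy 48.65% of the time.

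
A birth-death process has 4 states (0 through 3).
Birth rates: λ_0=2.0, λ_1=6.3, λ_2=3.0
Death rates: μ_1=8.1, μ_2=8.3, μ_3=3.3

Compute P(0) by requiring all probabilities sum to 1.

Ratios P(n)/P(0) = (λ₀···λₙ₋₁)/(μ₁···μₙ):
P(1)/P(0) = (2.0)/(8.1) = 0.2469
P(2)/P(0) = (2.0×6.3)/(8.1×8.3) = 0.1874
P(3)/P(0) = (2.0×6.3×3.0)/(8.1×8.3×3.3) = 0.1704

Normalization: ∑ P(n) = 1
P(0) × (1.0000 + 0.2469 + 0.1874 + 0.1704) = 1
P(0) × 1.6047 = 1
P(0) = 1/1.6047 = 0.6232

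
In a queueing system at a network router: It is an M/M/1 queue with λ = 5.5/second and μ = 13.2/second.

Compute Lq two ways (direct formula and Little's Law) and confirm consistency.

Method 1 (direct): Lq = λ²/(μ(μ-λ)) = 30.25/(13.2 × 7.70) = 0.2976

Method 2 (Little's Law):
W = 1/(μ-λ) = 1/7.70 = 0.12987
Wq = W - 1/μ = 0.12987 - 0.075758 = 0.05411
Lq = λWq = 5.5 × 0.05411 = 0.2976 ✔ (matches Method 1)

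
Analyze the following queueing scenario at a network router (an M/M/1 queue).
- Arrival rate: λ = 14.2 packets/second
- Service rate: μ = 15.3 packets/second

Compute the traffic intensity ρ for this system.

Server utilization: ρ = λ/μ
ρ = 14.2/15.3 = 0.9281
The server is busy 92.81% of the time.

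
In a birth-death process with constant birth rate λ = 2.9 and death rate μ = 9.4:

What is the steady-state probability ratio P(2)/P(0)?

For constant rates: P(n)/P(0) = (λ/μ)^n
P(2)/P(0) = (2.9/9.4)^2 = 0.30851^2 = 0.09518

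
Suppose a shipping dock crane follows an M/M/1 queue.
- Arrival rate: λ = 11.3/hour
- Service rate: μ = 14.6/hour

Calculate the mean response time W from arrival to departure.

First, compute utilization: ρ = λ/μ = 11.3/14.6 = 0.7740
For M/M/1: W = 1/(μ-λ)
W = 1/(14.6-11.3) = 1/3.30
W = 0.3030 hours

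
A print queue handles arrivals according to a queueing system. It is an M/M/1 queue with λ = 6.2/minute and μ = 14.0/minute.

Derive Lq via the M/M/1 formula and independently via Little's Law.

Method 1 (direct): Lq = λ²/(μ(μ-λ)) = 38.44/(14.0 × 7.80) = 0.3520

Method 2 (Little's Law):
W = 1/(μ-λ) = 1/7.80 = 0.12821
Wq = W - 1/μ = 0.12821 - 0.071429 = 0.05678
Lq = λWq = 6.2 × 0.05678 = 0.3520 ✔ (matches Method 1)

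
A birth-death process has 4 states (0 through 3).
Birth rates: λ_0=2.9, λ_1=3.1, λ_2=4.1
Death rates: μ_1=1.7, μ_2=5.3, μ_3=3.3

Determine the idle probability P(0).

Ratios P(n)/P(0) = (λ₀···λₙ₋₁)/(μ₁···μₙ):
P(1)/P(0) = (2.9)/(1.7) = 1.70588
P(2)/P(0) = (2.9×3.1)/(1.7×5.3) = 0.997780
P(3)/P(0) = (2.9×3.1×4.1)/(1.7×5.3×3.3) = 1.23967

Normalization: ∑ P(n) = 1
P(0) × (1.00000 + 1.70588 + 0.997780 + 1.23967) = 1
P(0) × 4.9433 = 1
P(0) = 1/4.9433 = 0.2023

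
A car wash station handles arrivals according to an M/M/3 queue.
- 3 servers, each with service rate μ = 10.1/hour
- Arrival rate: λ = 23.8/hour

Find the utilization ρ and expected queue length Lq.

Traffic intensity: ρ = λ/(cμ) = 23.8/(3×10.1) = 0.7855
Since ρ = 0.7855 < 1, system is stable.
Offered load a = λ/μ = cρ = 23.8/10.1 = 2.3564
P₀ = [ Σₙ₌₀^2 aⁿ/n! + a^3/(3!(1-ρ)) ]⁻¹
Σ = a^0/0! + a^1/1! + a^2/2! = 1.0000 + 2.3564 + 2.7764 = 6.1328
a^3/(3!(1-ρ)) = 13.0848/(6 × 0.214521) = 10.1659
P₀ = 1/(6.1328 + 10.1659) = 0.06135
Lq = P₀·a^3·ρ / (3!(1-ρ)²) = 0.061355 × 13.0848 × 0.78548 / (6 × 0.046019) = 2.2838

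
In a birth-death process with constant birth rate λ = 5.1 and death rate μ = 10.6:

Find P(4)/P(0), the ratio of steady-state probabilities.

For constant rates: P(n)/P(0) = (λ/μ)^n
P(4)/P(0) = (5.1/10.6)^4 = 0.48113^4 = 0.05359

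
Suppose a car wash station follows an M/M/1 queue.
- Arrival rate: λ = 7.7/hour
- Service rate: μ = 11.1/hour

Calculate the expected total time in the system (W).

First, compute utilization: ρ = λ/μ = 7.7/11.1 = 0.6937
For M/M/1: W = 1/(μ-λ)
W = 1/(11.1-7.7) = 1/3.40
W = 0.2941 hours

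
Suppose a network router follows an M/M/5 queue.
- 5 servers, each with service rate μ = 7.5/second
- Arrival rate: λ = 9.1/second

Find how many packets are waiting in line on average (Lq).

Traffic intensity: ρ = λ/(cμ) = 9.1/(5×7.5) = 0.2427
Since ρ = 0.2427 < 1, system is stable.
Offered load a = λ/μ = cρ = 9.1/7.5 = 1.2133
P₀ = [ Σₙ₌₀^4 aⁿ/n! + a^5/(5!(1-ρ)) ]⁻¹
Σ = a^0/0! + a^1/1! + a^2/2! + a^3/3! + a^4/4! = 1.0000 + 1.2133 + 0.7361 + 0.2977 + 0.09030 = 3.3374
a^5/(5!(1-ρ)) = 2.6297/(120 × 0.7573) = 0.02894
P₀ = 1/(3.3374 + 0.02894) = 0.2971
Lq = P₀·a^5·ρ / (5!(1-ρ)²) = 0.29706 × 2.6297 × 0.24267 / (120 × 0.57355) = 0.002754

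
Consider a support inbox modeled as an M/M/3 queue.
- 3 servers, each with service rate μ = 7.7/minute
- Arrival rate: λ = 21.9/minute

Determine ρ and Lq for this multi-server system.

Traffic intensity: ρ = λ/(cμ) = 21.9/(3×7.7) = 0.9481
Since ρ = 0.9481 < 1, system is stable.
Offered load a = λ/μ = cρ = 21.9/7.7 = 2.8442
P₀ = [ Σₙ₌₀^2 aⁿ/n! + a^3/(3!(1-ρ)) ]⁻¹
Σ = a^0/0! + a^1/1! + a^2/2! = 1.0000 + 2.8442 + 4.0446 = 7.8888
a^3/(3!(1-ρ)) = 23.0070/(6 × 0.051948) = 73.8142
P₀ = 1/(7.8888 + 73.8142) = 0.01224
Lq = P₀·a^3·ρ / (3!(1-ρ)²) = 0.0122395 × 23.0070 × 0.948052 / (6 × 0.00269860) = 16.4879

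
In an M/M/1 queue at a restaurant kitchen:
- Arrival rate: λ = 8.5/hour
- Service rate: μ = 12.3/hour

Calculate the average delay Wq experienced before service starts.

First, compute utilization: ρ = λ/μ = 8.5/12.3 = 0.6911
For M/M/1: Wq = λ/(μ(μ-λ))
Wq = 8.5/(12.3 × (12.3-8.5))
Wq = 8.5/(12.3 × 3.80)
Wq = 0.1819 hours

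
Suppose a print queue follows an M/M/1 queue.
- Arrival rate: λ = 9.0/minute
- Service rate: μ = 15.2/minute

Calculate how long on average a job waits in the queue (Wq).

First, compute utilization: ρ = λ/μ = 9.0/15.2 = 0.5921
For M/M/1: Wq = λ/(μ(μ-λ))
Wq = 9.0/(15.2 × (15.2-9.0))
Wq = 9.0/(15.2 × 6.20)
Wq = 0.09550 minutes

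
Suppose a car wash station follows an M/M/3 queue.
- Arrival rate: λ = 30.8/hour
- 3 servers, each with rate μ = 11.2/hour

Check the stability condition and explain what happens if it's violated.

Stability requires ρ = λ/(cμ) < 1
ρ = 30.8/(3 × 11.2) = 30.8/33.60 = 0.9167
Since 0.9167 < 1, the system is STABLE.
The servers are busy 91.67% of the time.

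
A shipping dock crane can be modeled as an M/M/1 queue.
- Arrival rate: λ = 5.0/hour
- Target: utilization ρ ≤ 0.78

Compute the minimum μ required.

ρ = λ/μ, so μ = λ/ρ
μ ≥ 5.0/0.78 = 6.4103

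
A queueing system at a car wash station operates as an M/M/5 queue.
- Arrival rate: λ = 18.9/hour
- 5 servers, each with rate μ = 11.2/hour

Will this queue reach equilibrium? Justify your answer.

Stability requires ρ = λ/(cμ) < 1
ρ = 18.9/(5 × 11.2) = 18.9/56.00 = 0.3375
Since 0.3375 < 1, the system is STABLE.
The servers are busy 33.75% of the time.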